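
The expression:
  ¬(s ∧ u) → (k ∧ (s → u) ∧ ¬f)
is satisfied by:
  {u: True, s: True, k: True, f: False}
  {u: True, s: True, f: False, k: False}
  {u: True, s: True, k: True, f: True}
  {u: True, s: True, f: True, k: False}
  {u: True, k: True, f: False, s: False}
  {k: True, u: False, f: False, s: False}


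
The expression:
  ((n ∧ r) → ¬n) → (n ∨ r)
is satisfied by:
  {r: True, n: True}
  {r: True, n: False}
  {n: True, r: False}


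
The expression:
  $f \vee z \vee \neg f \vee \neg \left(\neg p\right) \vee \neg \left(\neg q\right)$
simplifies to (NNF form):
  $\text{True}$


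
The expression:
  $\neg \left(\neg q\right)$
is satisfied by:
  {q: True}


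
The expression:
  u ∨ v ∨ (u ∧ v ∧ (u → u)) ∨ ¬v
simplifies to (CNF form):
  True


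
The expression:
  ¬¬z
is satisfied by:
  {z: True}


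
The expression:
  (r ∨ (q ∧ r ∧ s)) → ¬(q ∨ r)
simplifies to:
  ¬r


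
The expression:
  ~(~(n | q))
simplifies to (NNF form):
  n | q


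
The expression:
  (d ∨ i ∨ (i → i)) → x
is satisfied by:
  {x: True}


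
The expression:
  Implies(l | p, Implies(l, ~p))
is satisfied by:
  {l: False, p: False}
  {p: True, l: False}
  {l: True, p: False}


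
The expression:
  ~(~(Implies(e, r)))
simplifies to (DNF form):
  r | ~e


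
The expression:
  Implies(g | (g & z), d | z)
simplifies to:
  d | z | ~g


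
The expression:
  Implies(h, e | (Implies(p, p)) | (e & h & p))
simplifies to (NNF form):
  True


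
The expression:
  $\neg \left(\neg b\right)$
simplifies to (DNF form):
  $b$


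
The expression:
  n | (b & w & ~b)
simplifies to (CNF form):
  n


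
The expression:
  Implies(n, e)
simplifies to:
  e | ~n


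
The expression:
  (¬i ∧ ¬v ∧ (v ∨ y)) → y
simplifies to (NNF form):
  True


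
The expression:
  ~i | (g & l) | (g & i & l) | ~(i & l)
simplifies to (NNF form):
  g | ~i | ~l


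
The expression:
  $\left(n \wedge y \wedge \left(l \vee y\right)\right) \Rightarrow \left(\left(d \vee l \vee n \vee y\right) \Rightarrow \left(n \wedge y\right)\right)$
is always true.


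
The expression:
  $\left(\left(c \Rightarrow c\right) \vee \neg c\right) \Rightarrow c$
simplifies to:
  $c$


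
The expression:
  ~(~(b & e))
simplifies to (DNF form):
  b & e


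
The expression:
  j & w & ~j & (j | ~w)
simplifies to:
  False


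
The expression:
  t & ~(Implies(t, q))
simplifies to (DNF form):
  t & ~q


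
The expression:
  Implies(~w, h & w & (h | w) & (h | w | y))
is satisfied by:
  {w: True}


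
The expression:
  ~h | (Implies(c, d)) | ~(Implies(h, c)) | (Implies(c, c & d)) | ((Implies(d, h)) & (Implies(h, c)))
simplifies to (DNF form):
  True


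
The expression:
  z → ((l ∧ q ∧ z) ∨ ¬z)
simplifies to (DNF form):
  (l ∧ q) ∨ ¬z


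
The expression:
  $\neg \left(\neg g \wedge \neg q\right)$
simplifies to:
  $g \vee q$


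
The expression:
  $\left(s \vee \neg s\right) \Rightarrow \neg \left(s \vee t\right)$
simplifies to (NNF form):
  $\neg s \wedge \neg t$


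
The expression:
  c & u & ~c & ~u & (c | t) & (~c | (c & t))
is never true.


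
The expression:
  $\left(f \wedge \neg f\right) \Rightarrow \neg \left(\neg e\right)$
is always true.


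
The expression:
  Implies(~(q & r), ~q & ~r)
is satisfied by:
  {r: False, q: False}
  {q: True, r: True}


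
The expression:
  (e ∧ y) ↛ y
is never true.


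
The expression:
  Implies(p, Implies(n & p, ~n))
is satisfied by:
  {p: False, n: False}
  {n: True, p: False}
  {p: True, n: False}


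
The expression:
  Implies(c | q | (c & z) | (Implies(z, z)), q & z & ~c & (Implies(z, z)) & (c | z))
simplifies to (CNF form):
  q & z & ~c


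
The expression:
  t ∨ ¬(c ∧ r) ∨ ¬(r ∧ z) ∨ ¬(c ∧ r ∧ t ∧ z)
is always true.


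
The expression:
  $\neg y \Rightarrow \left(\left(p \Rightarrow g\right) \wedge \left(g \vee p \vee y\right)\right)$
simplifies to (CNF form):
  $g \vee y$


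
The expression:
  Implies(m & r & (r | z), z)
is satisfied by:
  {z: True, m: False, r: False}
  {m: False, r: False, z: False}
  {r: True, z: True, m: False}
  {r: True, m: False, z: False}
  {z: True, m: True, r: False}
  {m: True, z: False, r: False}
  {r: True, m: True, z: True}


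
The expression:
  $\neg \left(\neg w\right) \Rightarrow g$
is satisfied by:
  {g: True, w: False}
  {w: False, g: False}
  {w: True, g: True}


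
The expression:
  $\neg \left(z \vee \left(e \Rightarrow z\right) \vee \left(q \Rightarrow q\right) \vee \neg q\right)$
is never true.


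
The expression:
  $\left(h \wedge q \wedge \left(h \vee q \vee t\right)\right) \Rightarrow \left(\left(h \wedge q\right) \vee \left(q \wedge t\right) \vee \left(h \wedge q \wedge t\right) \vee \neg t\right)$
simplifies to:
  $\text{True}$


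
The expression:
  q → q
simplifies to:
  True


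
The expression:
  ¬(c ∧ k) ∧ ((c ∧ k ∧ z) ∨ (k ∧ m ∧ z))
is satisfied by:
  {z: True, m: True, k: True, c: False}


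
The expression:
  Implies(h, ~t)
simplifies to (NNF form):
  ~h | ~t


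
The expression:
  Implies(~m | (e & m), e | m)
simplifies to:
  e | m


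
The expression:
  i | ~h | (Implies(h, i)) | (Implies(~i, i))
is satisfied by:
  {i: True, h: False}
  {h: False, i: False}
  {h: True, i: True}


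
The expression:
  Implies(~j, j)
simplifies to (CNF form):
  j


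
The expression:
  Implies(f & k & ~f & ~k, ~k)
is always true.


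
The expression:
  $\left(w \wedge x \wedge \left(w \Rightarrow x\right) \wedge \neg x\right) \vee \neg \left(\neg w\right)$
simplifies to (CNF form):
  $w$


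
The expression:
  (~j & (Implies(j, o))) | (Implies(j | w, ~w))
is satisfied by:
  {w: False, j: False}
  {j: True, w: False}
  {w: True, j: False}


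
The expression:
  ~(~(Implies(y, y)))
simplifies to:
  True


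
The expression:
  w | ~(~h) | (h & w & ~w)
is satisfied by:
  {h: True, w: True}
  {h: True, w: False}
  {w: True, h: False}


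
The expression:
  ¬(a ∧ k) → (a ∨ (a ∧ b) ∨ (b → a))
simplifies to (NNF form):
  a ∨ ¬b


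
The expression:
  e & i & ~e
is never true.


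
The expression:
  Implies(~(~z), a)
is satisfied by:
  {a: True, z: False}
  {z: False, a: False}
  {z: True, a: True}


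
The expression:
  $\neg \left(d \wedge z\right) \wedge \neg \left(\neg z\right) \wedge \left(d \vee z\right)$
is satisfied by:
  {z: True, d: False}


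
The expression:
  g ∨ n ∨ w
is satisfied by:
  {n: True, g: True, w: True}
  {n: True, g: True, w: False}
  {n: True, w: True, g: False}
  {n: True, w: False, g: False}
  {g: True, w: True, n: False}
  {g: True, w: False, n: False}
  {w: True, g: False, n: False}


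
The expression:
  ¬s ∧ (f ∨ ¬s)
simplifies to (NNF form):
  ¬s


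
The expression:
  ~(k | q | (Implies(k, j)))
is never true.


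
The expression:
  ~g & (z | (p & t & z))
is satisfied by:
  {z: True, g: False}


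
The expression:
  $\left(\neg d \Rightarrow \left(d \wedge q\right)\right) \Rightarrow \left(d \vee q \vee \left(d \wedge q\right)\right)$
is always true.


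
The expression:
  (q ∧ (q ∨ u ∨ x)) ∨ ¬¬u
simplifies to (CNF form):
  q ∨ u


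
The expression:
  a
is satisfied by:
  {a: True}


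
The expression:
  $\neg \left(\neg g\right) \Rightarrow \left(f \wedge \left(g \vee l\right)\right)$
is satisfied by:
  {f: True, g: False}
  {g: False, f: False}
  {g: True, f: True}


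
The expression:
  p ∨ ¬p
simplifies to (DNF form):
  True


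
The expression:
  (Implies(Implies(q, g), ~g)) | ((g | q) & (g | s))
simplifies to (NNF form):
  True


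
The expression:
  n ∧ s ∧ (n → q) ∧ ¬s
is never true.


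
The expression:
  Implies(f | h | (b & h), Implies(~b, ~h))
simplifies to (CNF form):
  b | ~h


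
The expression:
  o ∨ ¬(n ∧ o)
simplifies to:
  True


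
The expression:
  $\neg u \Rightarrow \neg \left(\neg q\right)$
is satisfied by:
  {q: True, u: True}
  {q: True, u: False}
  {u: True, q: False}


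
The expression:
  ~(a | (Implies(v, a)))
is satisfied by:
  {v: True, a: False}


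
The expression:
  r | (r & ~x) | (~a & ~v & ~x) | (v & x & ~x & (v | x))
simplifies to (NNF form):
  r | (~a & ~v & ~x)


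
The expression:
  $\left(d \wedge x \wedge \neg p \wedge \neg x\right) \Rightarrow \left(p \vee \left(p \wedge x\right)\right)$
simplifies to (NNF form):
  $\text{True}$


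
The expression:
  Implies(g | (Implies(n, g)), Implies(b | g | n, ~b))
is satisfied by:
  {n: True, b: False, g: False}
  {n: False, b: False, g: False}
  {g: True, n: True, b: False}
  {g: True, n: False, b: False}
  {b: True, n: True, g: False}


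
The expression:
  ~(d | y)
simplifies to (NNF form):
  ~d & ~y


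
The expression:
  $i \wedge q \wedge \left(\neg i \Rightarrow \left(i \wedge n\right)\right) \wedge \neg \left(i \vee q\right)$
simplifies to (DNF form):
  $\text{False}$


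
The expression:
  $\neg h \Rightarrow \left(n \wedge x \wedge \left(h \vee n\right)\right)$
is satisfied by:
  {x: True, h: True, n: True}
  {x: True, h: True, n: False}
  {h: True, n: True, x: False}
  {h: True, n: False, x: False}
  {x: True, n: True, h: False}


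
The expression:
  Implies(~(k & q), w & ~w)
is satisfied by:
  {q: True, k: True}


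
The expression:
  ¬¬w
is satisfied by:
  {w: True}


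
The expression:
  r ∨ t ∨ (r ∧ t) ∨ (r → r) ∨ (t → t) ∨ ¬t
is always true.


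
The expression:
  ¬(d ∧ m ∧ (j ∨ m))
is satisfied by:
  {m: False, d: False}
  {d: True, m: False}
  {m: True, d: False}


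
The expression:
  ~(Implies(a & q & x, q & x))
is never true.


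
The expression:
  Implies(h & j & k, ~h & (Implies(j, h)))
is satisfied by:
  {h: False, k: False, j: False}
  {j: True, h: False, k: False}
  {k: True, h: False, j: False}
  {j: True, k: True, h: False}
  {h: True, j: False, k: False}
  {j: True, h: True, k: False}
  {k: True, h: True, j: False}


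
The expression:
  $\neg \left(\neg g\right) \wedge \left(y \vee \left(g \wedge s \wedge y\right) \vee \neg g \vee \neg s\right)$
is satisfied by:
  {g: True, y: True, s: False}
  {g: True, s: False, y: False}
  {g: True, y: True, s: True}


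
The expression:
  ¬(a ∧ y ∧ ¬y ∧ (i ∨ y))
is always true.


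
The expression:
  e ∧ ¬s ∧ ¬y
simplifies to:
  e ∧ ¬s ∧ ¬y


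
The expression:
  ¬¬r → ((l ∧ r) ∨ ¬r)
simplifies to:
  l ∨ ¬r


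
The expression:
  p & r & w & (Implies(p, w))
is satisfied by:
  {r: True, p: True, w: True}


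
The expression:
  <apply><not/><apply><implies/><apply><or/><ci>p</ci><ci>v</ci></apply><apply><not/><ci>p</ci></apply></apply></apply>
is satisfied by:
  {p: True}


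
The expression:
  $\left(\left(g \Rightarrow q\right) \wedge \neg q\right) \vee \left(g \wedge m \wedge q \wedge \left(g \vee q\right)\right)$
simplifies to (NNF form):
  $\left(g \vee \neg q\right) \wedge \left(m \vee \neg q\right) \wedge \left(q \vee \neg g\right)$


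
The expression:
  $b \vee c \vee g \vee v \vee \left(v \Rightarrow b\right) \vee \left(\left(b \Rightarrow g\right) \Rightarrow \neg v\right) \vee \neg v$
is always true.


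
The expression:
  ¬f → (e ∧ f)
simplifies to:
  f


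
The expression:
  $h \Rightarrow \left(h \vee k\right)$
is always true.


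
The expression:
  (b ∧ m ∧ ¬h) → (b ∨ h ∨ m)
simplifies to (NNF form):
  True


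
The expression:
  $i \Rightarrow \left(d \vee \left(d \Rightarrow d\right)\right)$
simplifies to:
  $\text{True}$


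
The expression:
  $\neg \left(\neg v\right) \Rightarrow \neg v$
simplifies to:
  $\neg v$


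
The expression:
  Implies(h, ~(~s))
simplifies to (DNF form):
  s | ~h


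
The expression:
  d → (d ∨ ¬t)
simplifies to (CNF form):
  True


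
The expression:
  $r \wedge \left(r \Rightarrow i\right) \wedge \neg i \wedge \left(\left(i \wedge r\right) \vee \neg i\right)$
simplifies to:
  $\text{False}$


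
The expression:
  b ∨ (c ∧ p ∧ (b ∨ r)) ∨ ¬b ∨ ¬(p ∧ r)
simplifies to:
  True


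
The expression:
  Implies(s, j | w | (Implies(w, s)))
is always true.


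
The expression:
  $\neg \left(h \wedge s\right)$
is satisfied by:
  {s: False, h: False}
  {h: True, s: False}
  {s: True, h: False}


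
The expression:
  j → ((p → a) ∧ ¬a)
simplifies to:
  (¬a ∧ ¬p) ∨ ¬j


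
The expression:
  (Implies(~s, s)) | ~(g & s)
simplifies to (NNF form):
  True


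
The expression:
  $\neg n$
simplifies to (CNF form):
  $\neg n$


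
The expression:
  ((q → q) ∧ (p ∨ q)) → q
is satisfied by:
  {q: True, p: False}
  {p: False, q: False}
  {p: True, q: True}


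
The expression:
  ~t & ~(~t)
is never true.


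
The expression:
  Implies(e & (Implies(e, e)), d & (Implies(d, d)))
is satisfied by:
  {d: True, e: False}
  {e: False, d: False}
  {e: True, d: True}


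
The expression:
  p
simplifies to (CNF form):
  p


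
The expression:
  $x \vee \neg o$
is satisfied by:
  {x: True, o: False}
  {o: False, x: False}
  {o: True, x: True}


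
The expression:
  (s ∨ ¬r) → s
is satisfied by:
  {r: True, s: True}
  {r: True, s: False}
  {s: True, r: False}


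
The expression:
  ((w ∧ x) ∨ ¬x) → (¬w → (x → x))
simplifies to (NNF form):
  True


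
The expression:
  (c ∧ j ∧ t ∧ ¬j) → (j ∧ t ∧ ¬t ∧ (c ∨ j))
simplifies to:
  True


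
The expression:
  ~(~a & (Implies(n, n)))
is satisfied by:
  {a: True}


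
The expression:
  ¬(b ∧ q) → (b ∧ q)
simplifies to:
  b ∧ q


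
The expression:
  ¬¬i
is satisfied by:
  {i: True}


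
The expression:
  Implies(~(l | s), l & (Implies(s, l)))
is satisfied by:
  {l: True, s: True}
  {l: True, s: False}
  {s: True, l: False}


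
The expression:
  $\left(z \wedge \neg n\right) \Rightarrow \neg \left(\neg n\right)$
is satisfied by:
  {n: True, z: False}
  {z: False, n: False}
  {z: True, n: True}


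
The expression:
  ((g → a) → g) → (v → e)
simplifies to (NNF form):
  e ∨ ¬g ∨ ¬v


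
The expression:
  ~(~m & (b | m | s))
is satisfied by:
  {m: True, s: False, b: False}
  {b: True, m: True, s: False}
  {m: True, s: True, b: False}
  {b: True, m: True, s: True}
  {b: False, s: False, m: False}


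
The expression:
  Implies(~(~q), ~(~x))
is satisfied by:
  {x: True, q: False}
  {q: False, x: False}
  {q: True, x: True}


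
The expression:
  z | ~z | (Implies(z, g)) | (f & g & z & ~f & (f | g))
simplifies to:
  True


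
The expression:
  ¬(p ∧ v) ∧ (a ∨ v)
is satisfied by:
  {a: True, v: False, p: False}
  {a: True, p: True, v: False}
  {a: True, v: True, p: False}
  {v: True, p: False, a: False}


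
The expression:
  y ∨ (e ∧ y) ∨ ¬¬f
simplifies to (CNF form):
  f ∨ y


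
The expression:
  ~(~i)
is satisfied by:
  {i: True}


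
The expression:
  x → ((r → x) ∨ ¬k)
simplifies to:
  True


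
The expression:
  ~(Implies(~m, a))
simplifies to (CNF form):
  ~a & ~m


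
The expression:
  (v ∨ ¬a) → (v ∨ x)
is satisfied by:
  {a: True, x: True, v: True}
  {a: True, x: True, v: False}
  {a: True, v: True, x: False}
  {a: True, v: False, x: False}
  {x: True, v: True, a: False}
  {x: True, v: False, a: False}
  {v: True, x: False, a: False}


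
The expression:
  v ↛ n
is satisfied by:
  {v: True, n: False}


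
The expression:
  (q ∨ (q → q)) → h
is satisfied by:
  {h: True}


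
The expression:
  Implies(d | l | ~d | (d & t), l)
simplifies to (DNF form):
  l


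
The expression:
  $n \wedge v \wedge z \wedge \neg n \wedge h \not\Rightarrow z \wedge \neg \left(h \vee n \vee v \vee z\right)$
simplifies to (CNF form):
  $\text{False}$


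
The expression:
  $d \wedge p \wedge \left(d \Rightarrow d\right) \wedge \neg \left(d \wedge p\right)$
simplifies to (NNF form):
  $\text{False}$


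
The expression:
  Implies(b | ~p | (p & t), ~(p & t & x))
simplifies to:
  ~p | ~t | ~x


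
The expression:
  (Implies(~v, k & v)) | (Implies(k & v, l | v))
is always true.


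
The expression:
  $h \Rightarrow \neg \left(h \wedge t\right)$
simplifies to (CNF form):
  $\neg h \vee \neg t$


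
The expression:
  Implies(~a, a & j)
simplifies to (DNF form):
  a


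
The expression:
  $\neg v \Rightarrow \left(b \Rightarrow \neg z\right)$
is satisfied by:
  {v: True, z: False, b: False}
  {v: False, z: False, b: False}
  {b: True, v: True, z: False}
  {b: True, v: False, z: False}
  {z: True, v: True, b: False}
  {z: True, v: False, b: False}
  {z: True, b: True, v: True}


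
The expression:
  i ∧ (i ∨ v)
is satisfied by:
  {i: True}


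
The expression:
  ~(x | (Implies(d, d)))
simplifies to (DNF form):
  False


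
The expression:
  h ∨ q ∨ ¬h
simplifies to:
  True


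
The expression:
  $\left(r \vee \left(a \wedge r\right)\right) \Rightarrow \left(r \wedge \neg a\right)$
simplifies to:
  $\neg a \vee \neg r$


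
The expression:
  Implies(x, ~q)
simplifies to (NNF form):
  ~q | ~x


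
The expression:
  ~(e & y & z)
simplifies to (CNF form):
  ~e | ~y | ~z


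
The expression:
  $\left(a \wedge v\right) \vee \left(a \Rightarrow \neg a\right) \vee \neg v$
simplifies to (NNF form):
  $\text{True}$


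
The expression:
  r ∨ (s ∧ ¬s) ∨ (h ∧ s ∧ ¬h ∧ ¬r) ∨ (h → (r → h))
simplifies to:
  True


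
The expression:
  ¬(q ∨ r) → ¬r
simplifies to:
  True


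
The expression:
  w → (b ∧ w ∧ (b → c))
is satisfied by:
  {c: True, b: True, w: False}
  {c: True, b: False, w: False}
  {b: True, c: False, w: False}
  {c: False, b: False, w: False}
  {c: True, w: True, b: True}


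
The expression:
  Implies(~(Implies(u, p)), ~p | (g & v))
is always true.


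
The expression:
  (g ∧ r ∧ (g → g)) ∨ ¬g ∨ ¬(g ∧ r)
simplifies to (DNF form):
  True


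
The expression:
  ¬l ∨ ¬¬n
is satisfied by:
  {n: True, l: False}
  {l: False, n: False}
  {l: True, n: True}


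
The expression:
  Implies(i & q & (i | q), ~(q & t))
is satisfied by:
  {t: False, i: False, q: False}
  {q: True, t: False, i: False}
  {i: True, t: False, q: False}
  {q: True, i: True, t: False}
  {t: True, q: False, i: False}
  {q: True, t: True, i: False}
  {i: True, t: True, q: False}


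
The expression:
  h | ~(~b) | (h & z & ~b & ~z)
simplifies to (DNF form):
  b | h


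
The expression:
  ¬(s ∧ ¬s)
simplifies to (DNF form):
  True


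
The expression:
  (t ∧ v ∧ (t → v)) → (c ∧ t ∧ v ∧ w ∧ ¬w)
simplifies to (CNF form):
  ¬t ∨ ¬v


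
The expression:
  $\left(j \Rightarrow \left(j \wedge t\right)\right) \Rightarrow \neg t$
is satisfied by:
  {t: False}


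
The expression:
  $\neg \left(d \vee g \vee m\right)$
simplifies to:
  $\neg d \wedge \neg g \wedge \neg m$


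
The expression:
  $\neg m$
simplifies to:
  $\neg m$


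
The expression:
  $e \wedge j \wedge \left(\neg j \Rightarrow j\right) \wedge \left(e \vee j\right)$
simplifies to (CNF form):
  $e \wedge j$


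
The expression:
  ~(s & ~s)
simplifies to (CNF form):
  True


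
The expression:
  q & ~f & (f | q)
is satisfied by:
  {q: True, f: False}


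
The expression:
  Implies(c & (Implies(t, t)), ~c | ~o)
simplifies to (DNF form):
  ~c | ~o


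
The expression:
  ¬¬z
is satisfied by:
  {z: True}


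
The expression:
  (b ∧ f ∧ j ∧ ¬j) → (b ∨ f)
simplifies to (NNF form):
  True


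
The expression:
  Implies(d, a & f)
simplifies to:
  ~d | (a & f)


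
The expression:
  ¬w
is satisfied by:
  {w: False}


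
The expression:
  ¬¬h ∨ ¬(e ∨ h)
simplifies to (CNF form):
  h ∨ ¬e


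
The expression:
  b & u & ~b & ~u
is never true.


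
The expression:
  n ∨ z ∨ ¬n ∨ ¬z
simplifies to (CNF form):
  True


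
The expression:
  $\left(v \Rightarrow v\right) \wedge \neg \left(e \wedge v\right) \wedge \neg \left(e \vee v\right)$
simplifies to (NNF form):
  $\neg e \wedge \neg v$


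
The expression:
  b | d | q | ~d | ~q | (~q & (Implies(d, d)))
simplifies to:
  True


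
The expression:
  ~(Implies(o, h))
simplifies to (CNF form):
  o & ~h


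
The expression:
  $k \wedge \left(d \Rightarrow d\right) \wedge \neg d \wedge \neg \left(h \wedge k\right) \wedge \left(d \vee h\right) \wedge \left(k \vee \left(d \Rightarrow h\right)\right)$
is never true.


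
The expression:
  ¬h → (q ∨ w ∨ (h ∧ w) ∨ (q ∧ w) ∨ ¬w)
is always true.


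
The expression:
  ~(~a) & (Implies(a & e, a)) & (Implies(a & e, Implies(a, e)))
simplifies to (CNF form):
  a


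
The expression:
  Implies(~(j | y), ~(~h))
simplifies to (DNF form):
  h | j | y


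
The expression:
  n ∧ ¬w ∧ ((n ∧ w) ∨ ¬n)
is never true.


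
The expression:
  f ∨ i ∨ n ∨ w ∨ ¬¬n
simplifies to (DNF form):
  f ∨ i ∨ n ∨ w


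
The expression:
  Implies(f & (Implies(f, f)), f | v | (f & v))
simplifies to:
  True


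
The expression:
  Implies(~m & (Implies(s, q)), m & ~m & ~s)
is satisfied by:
  {m: True, s: True, q: False}
  {m: True, q: False, s: False}
  {m: True, s: True, q: True}
  {m: True, q: True, s: False}
  {s: True, q: False, m: False}


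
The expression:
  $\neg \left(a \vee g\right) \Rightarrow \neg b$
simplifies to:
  $a \vee g \vee \neg b$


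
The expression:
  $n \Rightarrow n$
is always true.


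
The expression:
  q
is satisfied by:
  {q: True}


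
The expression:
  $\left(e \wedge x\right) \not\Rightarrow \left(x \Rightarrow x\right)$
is never true.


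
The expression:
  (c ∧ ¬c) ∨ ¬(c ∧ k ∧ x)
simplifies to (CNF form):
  ¬c ∨ ¬k ∨ ¬x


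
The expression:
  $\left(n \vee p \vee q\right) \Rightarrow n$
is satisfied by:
  {n: True, p: False, q: False}
  {n: True, q: True, p: False}
  {n: True, p: True, q: False}
  {n: True, q: True, p: True}
  {q: False, p: False, n: False}


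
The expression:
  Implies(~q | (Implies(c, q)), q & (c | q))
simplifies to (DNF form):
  q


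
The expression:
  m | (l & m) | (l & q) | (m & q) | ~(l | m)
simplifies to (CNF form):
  m | q | ~l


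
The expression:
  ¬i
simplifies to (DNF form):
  ¬i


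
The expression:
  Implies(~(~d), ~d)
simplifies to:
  ~d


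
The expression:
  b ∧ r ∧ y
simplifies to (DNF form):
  b ∧ r ∧ y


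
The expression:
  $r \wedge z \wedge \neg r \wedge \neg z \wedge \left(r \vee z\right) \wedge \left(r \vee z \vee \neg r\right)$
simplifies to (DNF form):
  $\text{False}$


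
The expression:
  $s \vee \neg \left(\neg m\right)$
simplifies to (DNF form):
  $m \vee s$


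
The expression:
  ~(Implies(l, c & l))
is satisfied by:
  {l: True, c: False}


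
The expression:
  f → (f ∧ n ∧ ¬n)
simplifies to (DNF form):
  ¬f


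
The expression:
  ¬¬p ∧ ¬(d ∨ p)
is never true.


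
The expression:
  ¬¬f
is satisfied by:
  {f: True}


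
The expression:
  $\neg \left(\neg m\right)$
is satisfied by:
  {m: True}


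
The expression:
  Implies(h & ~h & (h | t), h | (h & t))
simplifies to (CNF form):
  True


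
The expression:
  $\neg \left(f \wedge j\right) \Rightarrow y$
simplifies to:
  $y \vee \left(f \wedge j\right)$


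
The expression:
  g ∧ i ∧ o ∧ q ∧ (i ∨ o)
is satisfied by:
  {i: True, g: True, o: True, q: True}


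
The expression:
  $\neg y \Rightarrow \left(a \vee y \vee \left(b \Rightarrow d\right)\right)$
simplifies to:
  $a \vee d \vee y \vee \neg b$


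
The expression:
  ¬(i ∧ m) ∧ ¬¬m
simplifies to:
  m ∧ ¬i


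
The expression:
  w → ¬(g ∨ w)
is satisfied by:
  {w: False}


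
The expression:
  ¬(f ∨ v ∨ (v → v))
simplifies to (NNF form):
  False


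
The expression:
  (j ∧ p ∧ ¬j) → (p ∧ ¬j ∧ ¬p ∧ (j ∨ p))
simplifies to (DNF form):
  True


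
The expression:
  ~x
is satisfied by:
  {x: False}


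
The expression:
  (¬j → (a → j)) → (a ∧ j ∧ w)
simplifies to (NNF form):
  a ∧ (w ∨ ¬j)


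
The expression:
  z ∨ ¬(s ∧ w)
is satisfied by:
  {z: True, s: False, w: False}
  {s: False, w: False, z: False}
  {w: True, z: True, s: False}
  {w: True, s: False, z: False}
  {z: True, s: True, w: False}
  {s: True, z: False, w: False}
  {w: True, s: True, z: True}


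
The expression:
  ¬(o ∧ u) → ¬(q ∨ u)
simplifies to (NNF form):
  (o ∧ u) ∨ (¬q ∧ ¬u)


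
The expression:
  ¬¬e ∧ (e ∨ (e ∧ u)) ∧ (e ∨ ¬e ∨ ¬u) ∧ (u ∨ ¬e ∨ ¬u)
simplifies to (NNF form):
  e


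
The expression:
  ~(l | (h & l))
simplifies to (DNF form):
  ~l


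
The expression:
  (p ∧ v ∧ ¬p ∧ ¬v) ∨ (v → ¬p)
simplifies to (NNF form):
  ¬p ∨ ¬v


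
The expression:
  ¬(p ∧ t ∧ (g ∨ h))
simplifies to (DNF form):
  (¬g ∧ ¬h) ∨ ¬p ∨ ¬t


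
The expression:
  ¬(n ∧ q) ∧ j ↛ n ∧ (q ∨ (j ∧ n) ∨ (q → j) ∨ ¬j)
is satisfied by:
  {j: True, n: False}


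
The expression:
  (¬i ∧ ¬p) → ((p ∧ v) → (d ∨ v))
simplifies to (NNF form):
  True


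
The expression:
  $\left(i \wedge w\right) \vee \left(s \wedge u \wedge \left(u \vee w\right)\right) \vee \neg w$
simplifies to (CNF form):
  $\left(i \vee s \vee \neg w\right) \wedge \left(i \vee u \vee \neg w\right)$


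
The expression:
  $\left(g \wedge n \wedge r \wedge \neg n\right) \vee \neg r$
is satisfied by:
  {r: False}


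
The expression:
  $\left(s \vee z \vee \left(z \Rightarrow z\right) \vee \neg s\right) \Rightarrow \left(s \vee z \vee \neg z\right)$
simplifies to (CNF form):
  $\text{True}$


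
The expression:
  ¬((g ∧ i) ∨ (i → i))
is never true.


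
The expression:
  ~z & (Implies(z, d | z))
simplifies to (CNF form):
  ~z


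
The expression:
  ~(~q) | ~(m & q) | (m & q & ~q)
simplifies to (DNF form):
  True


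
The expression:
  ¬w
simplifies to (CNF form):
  ¬w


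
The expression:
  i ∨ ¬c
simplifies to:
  i ∨ ¬c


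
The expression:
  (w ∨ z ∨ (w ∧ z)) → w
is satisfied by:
  {w: True, z: False}
  {z: False, w: False}
  {z: True, w: True}


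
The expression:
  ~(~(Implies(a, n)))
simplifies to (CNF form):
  n | ~a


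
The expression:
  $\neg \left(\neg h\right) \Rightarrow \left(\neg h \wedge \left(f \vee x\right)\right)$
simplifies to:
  $\neg h$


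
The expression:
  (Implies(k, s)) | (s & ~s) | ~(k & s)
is always true.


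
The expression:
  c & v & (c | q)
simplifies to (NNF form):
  c & v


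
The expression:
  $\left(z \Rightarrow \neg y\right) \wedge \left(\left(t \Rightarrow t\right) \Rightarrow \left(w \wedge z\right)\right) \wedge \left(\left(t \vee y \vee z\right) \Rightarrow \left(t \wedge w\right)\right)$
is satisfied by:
  {t: True, z: True, w: True, y: False}


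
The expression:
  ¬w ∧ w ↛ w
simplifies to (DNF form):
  False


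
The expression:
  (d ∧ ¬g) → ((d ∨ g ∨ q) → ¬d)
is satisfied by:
  {g: True, d: False}
  {d: False, g: False}
  {d: True, g: True}


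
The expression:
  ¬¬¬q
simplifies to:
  ¬q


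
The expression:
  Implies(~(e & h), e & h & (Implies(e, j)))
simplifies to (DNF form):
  e & h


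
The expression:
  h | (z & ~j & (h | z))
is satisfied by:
  {z: True, h: True, j: False}
  {h: True, j: False, z: False}
  {z: True, h: True, j: True}
  {h: True, j: True, z: False}
  {z: True, j: False, h: False}


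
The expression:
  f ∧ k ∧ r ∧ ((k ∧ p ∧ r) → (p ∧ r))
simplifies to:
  f ∧ k ∧ r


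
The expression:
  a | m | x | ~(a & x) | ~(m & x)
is always true.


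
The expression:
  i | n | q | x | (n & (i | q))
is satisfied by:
  {i: True, n: True, x: True, q: True}
  {i: True, n: True, x: True, q: False}
  {i: True, n: True, q: True, x: False}
  {i: True, n: True, q: False, x: False}
  {i: True, x: True, q: True, n: False}
  {i: True, x: True, q: False, n: False}
  {i: True, x: False, q: True, n: False}
  {i: True, x: False, q: False, n: False}
  {n: True, x: True, q: True, i: False}
  {n: True, x: True, q: False, i: False}
  {n: True, q: True, x: False, i: False}
  {n: True, q: False, x: False, i: False}
  {x: True, q: True, n: False, i: False}
  {x: True, n: False, q: False, i: False}
  {q: True, n: False, x: False, i: False}


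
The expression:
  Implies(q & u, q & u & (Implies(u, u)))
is always true.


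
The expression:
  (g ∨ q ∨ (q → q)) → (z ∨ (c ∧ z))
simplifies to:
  z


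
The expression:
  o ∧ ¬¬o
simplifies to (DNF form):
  o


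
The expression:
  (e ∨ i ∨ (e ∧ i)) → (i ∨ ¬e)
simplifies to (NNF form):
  i ∨ ¬e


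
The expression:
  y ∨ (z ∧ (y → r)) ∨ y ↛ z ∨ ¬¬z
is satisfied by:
  {y: True, z: True}
  {y: True, z: False}
  {z: True, y: False}


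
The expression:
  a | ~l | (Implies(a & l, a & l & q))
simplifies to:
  True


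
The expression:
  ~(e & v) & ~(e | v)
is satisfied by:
  {v: False, e: False}


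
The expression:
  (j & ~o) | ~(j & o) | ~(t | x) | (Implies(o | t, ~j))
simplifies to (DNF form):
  ~j | ~o | (~t & ~x)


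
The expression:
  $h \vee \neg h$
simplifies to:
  $\text{True}$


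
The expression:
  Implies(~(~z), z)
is always true.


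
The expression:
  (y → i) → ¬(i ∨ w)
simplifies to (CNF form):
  ¬i ∧ (y ∨ ¬w)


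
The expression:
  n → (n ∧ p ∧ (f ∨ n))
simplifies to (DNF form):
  p ∨ ¬n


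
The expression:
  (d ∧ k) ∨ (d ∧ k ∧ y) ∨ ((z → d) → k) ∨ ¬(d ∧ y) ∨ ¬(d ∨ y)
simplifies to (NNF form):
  k ∨ ¬d ∨ ¬y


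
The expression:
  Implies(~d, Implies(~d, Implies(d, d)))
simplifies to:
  True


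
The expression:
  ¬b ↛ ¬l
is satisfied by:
  {l: True, b: False}


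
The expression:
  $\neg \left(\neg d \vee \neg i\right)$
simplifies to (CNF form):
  $d \wedge i$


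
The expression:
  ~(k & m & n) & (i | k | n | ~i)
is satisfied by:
  {k: False, m: False, n: False}
  {n: True, k: False, m: False}
  {m: True, k: False, n: False}
  {n: True, m: True, k: False}
  {k: True, n: False, m: False}
  {n: True, k: True, m: False}
  {m: True, k: True, n: False}


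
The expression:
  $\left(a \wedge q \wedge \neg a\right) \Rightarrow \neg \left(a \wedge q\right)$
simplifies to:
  $\text{True}$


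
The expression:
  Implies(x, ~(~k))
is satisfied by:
  {k: True, x: False}
  {x: False, k: False}
  {x: True, k: True}


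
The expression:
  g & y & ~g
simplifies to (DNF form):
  False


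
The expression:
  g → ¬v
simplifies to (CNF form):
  ¬g ∨ ¬v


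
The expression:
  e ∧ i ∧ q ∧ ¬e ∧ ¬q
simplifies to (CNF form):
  False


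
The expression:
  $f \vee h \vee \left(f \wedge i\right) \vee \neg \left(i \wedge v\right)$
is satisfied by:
  {h: True, f: True, v: False, i: False}
  {h: True, f: False, v: False, i: False}
  {f: True, h: False, v: False, i: False}
  {h: False, f: False, v: False, i: False}
  {h: True, i: True, f: True, v: False}
  {h: True, i: True, f: False, v: False}
  {i: True, f: True, h: False, v: False}
  {i: True, h: False, f: False, v: False}
  {h: True, v: True, f: True, i: False}
  {h: True, v: True, f: False, i: False}
  {v: True, f: True, h: False, i: False}
  {v: True, h: False, f: False, i: False}
  {i: True, v: True, h: True, f: True}
  {i: True, v: True, h: True, f: False}
  {i: True, v: True, f: True, h: False}


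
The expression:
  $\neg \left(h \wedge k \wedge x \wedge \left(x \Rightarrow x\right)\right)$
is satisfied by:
  {h: False, k: False, x: False}
  {x: True, h: False, k: False}
  {k: True, h: False, x: False}
  {x: True, k: True, h: False}
  {h: True, x: False, k: False}
  {x: True, h: True, k: False}
  {k: True, h: True, x: False}


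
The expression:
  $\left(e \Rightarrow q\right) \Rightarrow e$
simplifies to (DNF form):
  $e$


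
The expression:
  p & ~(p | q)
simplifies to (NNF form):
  False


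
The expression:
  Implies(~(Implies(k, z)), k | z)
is always true.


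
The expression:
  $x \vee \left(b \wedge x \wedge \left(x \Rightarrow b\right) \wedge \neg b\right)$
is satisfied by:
  {x: True}


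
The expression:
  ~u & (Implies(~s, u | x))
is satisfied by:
  {x: True, s: True, u: False}
  {x: True, u: False, s: False}
  {s: True, u: False, x: False}


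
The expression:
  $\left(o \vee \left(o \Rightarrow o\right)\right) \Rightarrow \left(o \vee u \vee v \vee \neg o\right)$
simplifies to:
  $\text{True}$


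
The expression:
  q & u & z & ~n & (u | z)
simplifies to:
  q & u & z & ~n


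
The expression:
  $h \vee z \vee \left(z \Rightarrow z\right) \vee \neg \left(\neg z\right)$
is always true.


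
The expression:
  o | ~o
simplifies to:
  True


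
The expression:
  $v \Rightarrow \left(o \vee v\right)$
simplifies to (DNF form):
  $\text{True}$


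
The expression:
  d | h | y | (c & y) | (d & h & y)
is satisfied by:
  {y: True, d: True, h: True}
  {y: True, d: True, h: False}
  {y: True, h: True, d: False}
  {y: True, h: False, d: False}
  {d: True, h: True, y: False}
  {d: True, h: False, y: False}
  {h: True, d: False, y: False}


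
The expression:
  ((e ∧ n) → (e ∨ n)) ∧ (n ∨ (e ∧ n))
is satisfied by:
  {n: True}


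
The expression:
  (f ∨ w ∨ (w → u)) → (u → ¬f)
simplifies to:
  ¬f ∨ ¬u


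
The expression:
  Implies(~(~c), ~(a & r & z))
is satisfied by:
  {c: False, z: False, a: False, r: False}
  {r: True, c: False, z: False, a: False}
  {a: True, c: False, z: False, r: False}
  {r: True, a: True, c: False, z: False}
  {z: True, r: False, c: False, a: False}
  {r: True, z: True, c: False, a: False}
  {a: True, z: True, r: False, c: False}
  {r: True, a: True, z: True, c: False}
  {c: True, a: False, z: False, r: False}
  {r: True, c: True, a: False, z: False}
  {a: True, c: True, r: False, z: False}
  {r: True, a: True, c: True, z: False}
  {z: True, c: True, a: False, r: False}
  {r: True, z: True, c: True, a: False}
  {a: True, z: True, c: True, r: False}


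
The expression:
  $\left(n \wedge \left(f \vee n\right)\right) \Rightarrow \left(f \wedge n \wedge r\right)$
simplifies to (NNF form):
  $\left(f \wedge r\right) \vee \neg n$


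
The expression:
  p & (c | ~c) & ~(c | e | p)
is never true.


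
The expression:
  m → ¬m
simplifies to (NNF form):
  ¬m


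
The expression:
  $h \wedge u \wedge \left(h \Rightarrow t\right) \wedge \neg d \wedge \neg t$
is never true.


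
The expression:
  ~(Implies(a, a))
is never true.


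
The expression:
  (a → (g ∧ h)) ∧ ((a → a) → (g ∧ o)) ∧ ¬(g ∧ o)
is never true.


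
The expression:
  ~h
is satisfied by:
  {h: False}


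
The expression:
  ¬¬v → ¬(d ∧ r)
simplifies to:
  ¬d ∨ ¬r ∨ ¬v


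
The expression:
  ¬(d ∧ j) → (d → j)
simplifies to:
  j ∨ ¬d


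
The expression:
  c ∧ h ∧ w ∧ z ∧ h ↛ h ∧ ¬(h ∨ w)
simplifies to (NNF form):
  False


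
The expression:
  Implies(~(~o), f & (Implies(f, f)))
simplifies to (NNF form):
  f | ~o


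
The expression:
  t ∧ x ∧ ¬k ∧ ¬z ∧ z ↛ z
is never true.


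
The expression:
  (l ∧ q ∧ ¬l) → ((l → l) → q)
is always true.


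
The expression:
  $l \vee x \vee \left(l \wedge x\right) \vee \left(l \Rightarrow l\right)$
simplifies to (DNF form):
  $\text{True}$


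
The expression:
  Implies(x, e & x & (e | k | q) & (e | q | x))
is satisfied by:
  {e: True, x: False}
  {x: False, e: False}
  {x: True, e: True}


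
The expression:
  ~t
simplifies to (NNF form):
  ~t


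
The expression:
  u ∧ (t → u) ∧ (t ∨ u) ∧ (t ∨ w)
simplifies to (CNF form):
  u ∧ (t ∨ w)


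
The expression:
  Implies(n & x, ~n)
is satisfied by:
  {x: False, n: False}
  {n: True, x: False}
  {x: True, n: False}


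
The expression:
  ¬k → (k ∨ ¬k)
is always true.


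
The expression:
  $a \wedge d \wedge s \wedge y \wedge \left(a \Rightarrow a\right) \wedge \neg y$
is never true.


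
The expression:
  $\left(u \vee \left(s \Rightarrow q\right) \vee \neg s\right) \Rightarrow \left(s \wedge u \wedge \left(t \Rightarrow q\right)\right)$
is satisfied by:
  {s: True, t: False, u: False, q: False}
  {u: True, s: True, t: False, q: False}
  {q: True, u: True, s: True, t: False}
  {s: True, t: True, q: False, u: False}
  {q: True, u: True, s: True, t: True}


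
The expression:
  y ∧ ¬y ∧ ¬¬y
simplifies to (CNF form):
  False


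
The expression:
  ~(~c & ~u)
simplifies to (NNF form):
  c | u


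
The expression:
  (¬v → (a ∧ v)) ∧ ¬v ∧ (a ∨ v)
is never true.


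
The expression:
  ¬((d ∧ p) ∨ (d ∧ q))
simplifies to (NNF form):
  (¬p ∧ ¬q) ∨ ¬d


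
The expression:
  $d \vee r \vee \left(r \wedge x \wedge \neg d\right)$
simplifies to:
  $d \vee r$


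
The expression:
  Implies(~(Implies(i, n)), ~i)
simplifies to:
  n | ~i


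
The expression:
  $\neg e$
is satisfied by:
  {e: False}


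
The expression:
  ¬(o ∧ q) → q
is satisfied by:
  {q: True}


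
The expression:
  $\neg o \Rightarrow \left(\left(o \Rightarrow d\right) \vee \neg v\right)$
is always true.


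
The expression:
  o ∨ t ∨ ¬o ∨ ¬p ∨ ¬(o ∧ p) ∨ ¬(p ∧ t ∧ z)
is always true.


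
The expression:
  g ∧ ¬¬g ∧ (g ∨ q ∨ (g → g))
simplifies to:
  g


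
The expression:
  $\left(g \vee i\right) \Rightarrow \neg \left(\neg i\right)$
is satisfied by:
  {i: True, g: False}
  {g: False, i: False}
  {g: True, i: True}


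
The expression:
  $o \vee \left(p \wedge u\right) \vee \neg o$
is always true.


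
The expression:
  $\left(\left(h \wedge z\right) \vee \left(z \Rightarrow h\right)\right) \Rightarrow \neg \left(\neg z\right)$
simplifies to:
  $z$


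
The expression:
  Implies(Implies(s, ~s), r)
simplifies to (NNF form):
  r | s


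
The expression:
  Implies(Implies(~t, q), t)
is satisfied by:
  {t: True, q: False}
  {q: False, t: False}
  {q: True, t: True}


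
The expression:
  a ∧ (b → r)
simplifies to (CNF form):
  a ∧ (r ∨ ¬b)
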